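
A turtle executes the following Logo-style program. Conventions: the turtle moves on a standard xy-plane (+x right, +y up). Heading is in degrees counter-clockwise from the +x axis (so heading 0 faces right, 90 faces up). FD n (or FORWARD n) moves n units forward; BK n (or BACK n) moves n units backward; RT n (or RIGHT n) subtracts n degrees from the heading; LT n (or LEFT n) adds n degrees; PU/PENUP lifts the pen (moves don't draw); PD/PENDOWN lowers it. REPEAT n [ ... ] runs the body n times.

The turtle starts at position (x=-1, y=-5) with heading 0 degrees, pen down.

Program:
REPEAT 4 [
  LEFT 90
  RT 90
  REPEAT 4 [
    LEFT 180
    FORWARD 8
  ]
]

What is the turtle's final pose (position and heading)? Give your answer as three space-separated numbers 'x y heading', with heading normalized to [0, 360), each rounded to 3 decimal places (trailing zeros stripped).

Answer: -1 -5 0

Derivation:
Executing turtle program step by step:
Start: pos=(-1,-5), heading=0, pen down
REPEAT 4 [
  -- iteration 1/4 --
  LT 90: heading 0 -> 90
  RT 90: heading 90 -> 0
  REPEAT 4 [
    -- iteration 1/4 --
    LT 180: heading 0 -> 180
    FD 8: (-1,-5) -> (-9,-5) [heading=180, draw]
    -- iteration 2/4 --
    LT 180: heading 180 -> 0
    FD 8: (-9,-5) -> (-1,-5) [heading=0, draw]
    -- iteration 3/4 --
    LT 180: heading 0 -> 180
    FD 8: (-1,-5) -> (-9,-5) [heading=180, draw]
    -- iteration 4/4 --
    LT 180: heading 180 -> 0
    FD 8: (-9,-5) -> (-1,-5) [heading=0, draw]
  ]
  -- iteration 2/4 --
  LT 90: heading 0 -> 90
  RT 90: heading 90 -> 0
  REPEAT 4 [
    -- iteration 1/4 --
    LT 180: heading 0 -> 180
    FD 8: (-1,-5) -> (-9,-5) [heading=180, draw]
    -- iteration 2/4 --
    LT 180: heading 180 -> 0
    FD 8: (-9,-5) -> (-1,-5) [heading=0, draw]
    -- iteration 3/4 --
    LT 180: heading 0 -> 180
    FD 8: (-1,-5) -> (-9,-5) [heading=180, draw]
    -- iteration 4/4 --
    LT 180: heading 180 -> 0
    FD 8: (-9,-5) -> (-1,-5) [heading=0, draw]
  ]
  -- iteration 3/4 --
  LT 90: heading 0 -> 90
  RT 90: heading 90 -> 0
  REPEAT 4 [
    -- iteration 1/4 --
    LT 180: heading 0 -> 180
    FD 8: (-1,-5) -> (-9,-5) [heading=180, draw]
    -- iteration 2/4 --
    LT 180: heading 180 -> 0
    FD 8: (-9,-5) -> (-1,-5) [heading=0, draw]
    -- iteration 3/4 --
    LT 180: heading 0 -> 180
    FD 8: (-1,-5) -> (-9,-5) [heading=180, draw]
    -- iteration 4/4 --
    LT 180: heading 180 -> 0
    FD 8: (-9,-5) -> (-1,-5) [heading=0, draw]
  ]
  -- iteration 4/4 --
  LT 90: heading 0 -> 90
  RT 90: heading 90 -> 0
  REPEAT 4 [
    -- iteration 1/4 --
    LT 180: heading 0 -> 180
    FD 8: (-1,-5) -> (-9,-5) [heading=180, draw]
    -- iteration 2/4 --
    LT 180: heading 180 -> 0
    FD 8: (-9,-5) -> (-1,-5) [heading=0, draw]
    -- iteration 3/4 --
    LT 180: heading 0 -> 180
    FD 8: (-1,-5) -> (-9,-5) [heading=180, draw]
    -- iteration 4/4 --
    LT 180: heading 180 -> 0
    FD 8: (-9,-5) -> (-1,-5) [heading=0, draw]
  ]
]
Final: pos=(-1,-5), heading=0, 16 segment(s) drawn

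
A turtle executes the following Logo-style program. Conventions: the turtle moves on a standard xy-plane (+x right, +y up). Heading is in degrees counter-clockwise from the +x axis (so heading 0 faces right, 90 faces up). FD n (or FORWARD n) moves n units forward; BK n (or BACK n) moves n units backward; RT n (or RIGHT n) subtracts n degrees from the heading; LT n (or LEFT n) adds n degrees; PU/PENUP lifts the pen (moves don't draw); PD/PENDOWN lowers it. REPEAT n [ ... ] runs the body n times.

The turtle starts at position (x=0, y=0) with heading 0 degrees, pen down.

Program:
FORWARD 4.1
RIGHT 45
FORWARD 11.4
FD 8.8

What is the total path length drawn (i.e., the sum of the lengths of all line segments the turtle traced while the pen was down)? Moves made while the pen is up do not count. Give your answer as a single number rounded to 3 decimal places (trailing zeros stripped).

Answer: 24.3

Derivation:
Executing turtle program step by step:
Start: pos=(0,0), heading=0, pen down
FD 4.1: (0,0) -> (4.1,0) [heading=0, draw]
RT 45: heading 0 -> 315
FD 11.4: (4.1,0) -> (12.161,-8.061) [heading=315, draw]
FD 8.8: (12.161,-8.061) -> (18.384,-14.284) [heading=315, draw]
Final: pos=(18.384,-14.284), heading=315, 3 segment(s) drawn

Segment lengths:
  seg 1: (0,0) -> (4.1,0), length = 4.1
  seg 2: (4.1,0) -> (12.161,-8.061), length = 11.4
  seg 3: (12.161,-8.061) -> (18.384,-14.284), length = 8.8
Total = 24.3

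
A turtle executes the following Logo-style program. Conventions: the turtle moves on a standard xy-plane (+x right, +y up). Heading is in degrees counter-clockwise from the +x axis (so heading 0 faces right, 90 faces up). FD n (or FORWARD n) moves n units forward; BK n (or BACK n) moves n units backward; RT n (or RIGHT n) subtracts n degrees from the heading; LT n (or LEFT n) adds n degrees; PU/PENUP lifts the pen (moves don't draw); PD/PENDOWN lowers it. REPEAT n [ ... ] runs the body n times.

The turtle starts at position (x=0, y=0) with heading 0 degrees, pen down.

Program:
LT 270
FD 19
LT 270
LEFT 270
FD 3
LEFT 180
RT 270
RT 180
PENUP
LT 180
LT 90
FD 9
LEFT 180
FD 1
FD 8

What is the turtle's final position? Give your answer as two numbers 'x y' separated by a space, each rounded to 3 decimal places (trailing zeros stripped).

Answer: 0 -16

Derivation:
Executing turtle program step by step:
Start: pos=(0,0), heading=0, pen down
LT 270: heading 0 -> 270
FD 19: (0,0) -> (0,-19) [heading=270, draw]
LT 270: heading 270 -> 180
LT 270: heading 180 -> 90
FD 3: (0,-19) -> (0,-16) [heading=90, draw]
LT 180: heading 90 -> 270
RT 270: heading 270 -> 0
RT 180: heading 0 -> 180
PU: pen up
LT 180: heading 180 -> 0
LT 90: heading 0 -> 90
FD 9: (0,-16) -> (0,-7) [heading=90, move]
LT 180: heading 90 -> 270
FD 1: (0,-7) -> (0,-8) [heading=270, move]
FD 8: (0,-8) -> (0,-16) [heading=270, move]
Final: pos=(0,-16), heading=270, 2 segment(s) drawn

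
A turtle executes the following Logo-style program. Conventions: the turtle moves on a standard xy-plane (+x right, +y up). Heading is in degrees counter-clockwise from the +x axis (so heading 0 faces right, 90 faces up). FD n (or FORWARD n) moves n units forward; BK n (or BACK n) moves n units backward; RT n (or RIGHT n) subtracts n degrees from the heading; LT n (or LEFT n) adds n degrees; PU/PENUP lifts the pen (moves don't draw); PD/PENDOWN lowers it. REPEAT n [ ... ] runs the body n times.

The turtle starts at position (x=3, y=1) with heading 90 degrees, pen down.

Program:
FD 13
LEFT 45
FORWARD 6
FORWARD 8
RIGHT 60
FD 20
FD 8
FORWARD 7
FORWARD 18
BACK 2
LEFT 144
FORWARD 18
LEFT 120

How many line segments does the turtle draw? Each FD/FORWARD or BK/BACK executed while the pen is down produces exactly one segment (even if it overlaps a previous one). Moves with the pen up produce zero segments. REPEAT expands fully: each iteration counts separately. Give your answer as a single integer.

Answer: 9

Derivation:
Executing turtle program step by step:
Start: pos=(3,1), heading=90, pen down
FD 13: (3,1) -> (3,14) [heading=90, draw]
LT 45: heading 90 -> 135
FD 6: (3,14) -> (-1.243,18.243) [heading=135, draw]
FD 8: (-1.243,18.243) -> (-6.899,23.899) [heading=135, draw]
RT 60: heading 135 -> 75
FD 20: (-6.899,23.899) -> (-1.723,43.218) [heading=75, draw]
FD 8: (-1.723,43.218) -> (0.347,50.945) [heading=75, draw]
FD 7: (0.347,50.945) -> (2.159,57.707) [heading=75, draw]
FD 18: (2.159,57.707) -> (6.818,75.094) [heading=75, draw]
BK 2: (6.818,75.094) -> (6.3,73.162) [heading=75, draw]
LT 144: heading 75 -> 219
FD 18: (6.3,73.162) -> (-7.688,61.834) [heading=219, draw]
LT 120: heading 219 -> 339
Final: pos=(-7.688,61.834), heading=339, 9 segment(s) drawn
Segments drawn: 9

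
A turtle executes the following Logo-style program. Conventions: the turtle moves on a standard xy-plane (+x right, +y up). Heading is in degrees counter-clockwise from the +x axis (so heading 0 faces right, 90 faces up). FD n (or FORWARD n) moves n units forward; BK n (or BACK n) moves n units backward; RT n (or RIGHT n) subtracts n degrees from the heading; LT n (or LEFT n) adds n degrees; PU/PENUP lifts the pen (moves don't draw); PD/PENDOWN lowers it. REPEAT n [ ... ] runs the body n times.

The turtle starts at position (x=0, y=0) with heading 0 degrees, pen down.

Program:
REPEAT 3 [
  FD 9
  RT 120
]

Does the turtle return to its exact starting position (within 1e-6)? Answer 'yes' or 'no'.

Executing turtle program step by step:
Start: pos=(0,0), heading=0, pen down
REPEAT 3 [
  -- iteration 1/3 --
  FD 9: (0,0) -> (9,0) [heading=0, draw]
  RT 120: heading 0 -> 240
  -- iteration 2/3 --
  FD 9: (9,0) -> (4.5,-7.794) [heading=240, draw]
  RT 120: heading 240 -> 120
  -- iteration 3/3 --
  FD 9: (4.5,-7.794) -> (0,0) [heading=120, draw]
  RT 120: heading 120 -> 0
]
Final: pos=(0,0), heading=0, 3 segment(s) drawn

Start position: (0, 0)
Final position: (0, 0)
Distance = 0; < 1e-6 -> CLOSED

Answer: yes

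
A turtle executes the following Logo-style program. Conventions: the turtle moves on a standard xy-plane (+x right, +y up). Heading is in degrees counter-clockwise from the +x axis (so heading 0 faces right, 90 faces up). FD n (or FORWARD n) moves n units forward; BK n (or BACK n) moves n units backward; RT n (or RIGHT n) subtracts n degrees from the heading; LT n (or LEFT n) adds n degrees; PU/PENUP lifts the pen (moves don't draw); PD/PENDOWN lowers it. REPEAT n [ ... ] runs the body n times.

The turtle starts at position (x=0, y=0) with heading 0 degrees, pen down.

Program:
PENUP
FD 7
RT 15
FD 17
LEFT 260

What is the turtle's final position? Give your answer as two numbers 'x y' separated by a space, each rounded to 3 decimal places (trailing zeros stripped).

Executing turtle program step by step:
Start: pos=(0,0), heading=0, pen down
PU: pen up
FD 7: (0,0) -> (7,0) [heading=0, move]
RT 15: heading 0 -> 345
FD 17: (7,0) -> (23.421,-4.4) [heading=345, move]
LT 260: heading 345 -> 245
Final: pos=(23.421,-4.4), heading=245, 0 segment(s) drawn

Answer: 23.421 -4.4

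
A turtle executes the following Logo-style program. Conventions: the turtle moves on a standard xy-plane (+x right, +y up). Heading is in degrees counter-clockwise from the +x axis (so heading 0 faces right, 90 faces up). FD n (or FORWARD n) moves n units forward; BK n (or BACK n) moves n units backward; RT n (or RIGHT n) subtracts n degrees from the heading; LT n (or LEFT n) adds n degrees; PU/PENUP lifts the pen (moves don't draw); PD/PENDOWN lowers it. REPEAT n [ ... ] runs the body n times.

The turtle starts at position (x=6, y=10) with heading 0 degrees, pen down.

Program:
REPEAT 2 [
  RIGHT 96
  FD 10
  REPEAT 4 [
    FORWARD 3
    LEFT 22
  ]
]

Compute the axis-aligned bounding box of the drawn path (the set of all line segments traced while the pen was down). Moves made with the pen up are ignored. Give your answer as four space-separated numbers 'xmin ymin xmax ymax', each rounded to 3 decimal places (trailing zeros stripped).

Executing turtle program step by step:
Start: pos=(6,10), heading=0, pen down
REPEAT 2 [
  -- iteration 1/2 --
  RT 96: heading 0 -> 264
  FD 10: (6,10) -> (4.955,0.055) [heading=264, draw]
  REPEAT 4 [
    -- iteration 1/4 --
    FD 3: (4.955,0.055) -> (4.641,-2.929) [heading=264, draw]
    LT 22: heading 264 -> 286
    -- iteration 2/4 --
    FD 3: (4.641,-2.929) -> (5.468,-5.813) [heading=286, draw]
    LT 22: heading 286 -> 308
    -- iteration 3/4 --
    FD 3: (5.468,-5.813) -> (7.315,-8.177) [heading=308, draw]
    LT 22: heading 308 -> 330
    -- iteration 4/4 --
    FD 3: (7.315,-8.177) -> (9.913,-9.677) [heading=330, draw]
    LT 22: heading 330 -> 352
  ]
  -- iteration 2/2 --
  RT 96: heading 352 -> 256
  FD 10: (9.913,-9.677) -> (7.494,-19.38) [heading=256, draw]
  REPEAT 4 [
    -- iteration 1/4 --
    FD 3: (7.494,-19.38) -> (6.768,-22.29) [heading=256, draw]
    LT 22: heading 256 -> 278
    -- iteration 2/4 --
    FD 3: (6.768,-22.29) -> (7.186,-25.261) [heading=278, draw]
    LT 22: heading 278 -> 300
    -- iteration 3/4 --
    FD 3: (7.186,-25.261) -> (8.686,-27.859) [heading=300, draw]
    LT 22: heading 300 -> 322
    -- iteration 4/4 --
    FD 3: (8.686,-27.859) -> (11.05,-29.706) [heading=322, draw]
    LT 22: heading 322 -> 344
  ]
]
Final: pos=(11.05,-29.706), heading=344, 10 segment(s) drawn

Segment endpoints: x in {4.641, 4.955, 5.468, 6, 6.768, 7.186, 7.315, 7.494, 8.686, 9.913, 11.05}, y in {-29.706, -27.859, -25.261, -22.29, -19.38, -9.677, -8.177, -5.813, -2.929, 0.055, 10}
xmin=4.641, ymin=-29.706, xmax=11.05, ymax=10

Answer: 4.641 -29.706 11.05 10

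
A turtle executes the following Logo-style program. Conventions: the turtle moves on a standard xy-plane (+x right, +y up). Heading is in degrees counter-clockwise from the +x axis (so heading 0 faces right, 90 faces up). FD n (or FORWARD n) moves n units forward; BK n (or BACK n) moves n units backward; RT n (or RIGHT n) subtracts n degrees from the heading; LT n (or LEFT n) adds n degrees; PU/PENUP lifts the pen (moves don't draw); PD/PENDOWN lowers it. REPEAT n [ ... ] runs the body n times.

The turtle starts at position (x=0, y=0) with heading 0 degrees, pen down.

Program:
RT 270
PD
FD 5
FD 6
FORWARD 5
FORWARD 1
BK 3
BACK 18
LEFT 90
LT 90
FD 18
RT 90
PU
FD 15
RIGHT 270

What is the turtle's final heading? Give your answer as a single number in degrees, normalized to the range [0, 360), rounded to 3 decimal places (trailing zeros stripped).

Answer: 270

Derivation:
Executing turtle program step by step:
Start: pos=(0,0), heading=0, pen down
RT 270: heading 0 -> 90
PD: pen down
FD 5: (0,0) -> (0,5) [heading=90, draw]
FD 6: (0,5) -> (0,11) [heading=90, draw]
FD 5: (0,11) -> (0,16) [heading=90, draw]
FD 1: (0,16) -> (0,17) [heading=90, draw]
BK 3: (0,17) -> (0,14) [heading=90, draw]
BK 18: (0,14) -> (0,-4) [heading=90, draw]
LT 90: heading 90 -> 180
LT 90: heading 180 -> 270
FD 18: (0,-4) -> (0,-22) [heading=270, draw]
RT 90: heading 270 -> 180
PU: pen up
FD 15: (0,-22) -> (-15,-22) [heading=180, move]
RT 270: heading 180 -> 270
Final: pos=(-15,-22), heading=270, 7 segment(s) drawn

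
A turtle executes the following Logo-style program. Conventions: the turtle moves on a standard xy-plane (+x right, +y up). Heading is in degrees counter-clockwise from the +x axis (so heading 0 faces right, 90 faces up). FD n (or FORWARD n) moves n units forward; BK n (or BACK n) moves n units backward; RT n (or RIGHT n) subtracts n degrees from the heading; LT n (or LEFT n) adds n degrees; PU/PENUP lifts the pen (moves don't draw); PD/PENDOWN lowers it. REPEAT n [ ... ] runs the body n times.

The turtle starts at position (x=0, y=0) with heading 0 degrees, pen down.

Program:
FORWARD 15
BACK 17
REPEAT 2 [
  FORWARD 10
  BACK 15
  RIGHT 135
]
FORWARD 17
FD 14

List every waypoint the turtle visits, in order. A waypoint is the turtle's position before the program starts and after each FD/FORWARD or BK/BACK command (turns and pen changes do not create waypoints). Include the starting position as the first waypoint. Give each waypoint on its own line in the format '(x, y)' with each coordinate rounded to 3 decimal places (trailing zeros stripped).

Executing turtle program step by step:
Start: pos=(0,0), heading=0, pen down
FD 15: (0,0) -> (15,0) [heading=0, draw]
BK 17: (15,0) -> (-2,0) [heading=0, draw]
REPEAT 2 [
  -- iteration 1/2 --
  FD 10: (-2,0) -> (8,0) [heading=0, draw]
  BK 15: (8,0) -> (-7,0) [heading=0, draw]
  RT 135: heading 0 -> 225
  -- iteration 2/2 --
  FD 10: (-7,0) -> (-14.071,-7.071) [heading=225, draw]
  BK 15: (-14.071,-7.071) -> (-3.464,3.536) [heading=225, draw]
  RT 135: heading 225 -> 90
]
FD 17: (-3.464,3.536) -> (-3.464,20.536) [heading=90, draw]
FD 14: (-3.464,20.536) -> (-3.464,34.536) [heading=90, draw]
Final: pos=(-3.464,34.536), heading=90, 8 segment(s) drawn
Waypoints (9 total):
(0, 0)
(15, 0)
(-2, 0)
(8, 0)
(-7, 0)
(-14.071, -7.071)
(-3.464, 3.536)
(-3.464, 20.536)
(-3.464, 34.536)

Answer: (0, 0)
(15, 0)
(-2, 0)
(8, 0)
(-7, 0)
(-14.071, -7.071)
(-3.464, 3.536)
(-3.464, 20.536)
(-3.464, 34.536)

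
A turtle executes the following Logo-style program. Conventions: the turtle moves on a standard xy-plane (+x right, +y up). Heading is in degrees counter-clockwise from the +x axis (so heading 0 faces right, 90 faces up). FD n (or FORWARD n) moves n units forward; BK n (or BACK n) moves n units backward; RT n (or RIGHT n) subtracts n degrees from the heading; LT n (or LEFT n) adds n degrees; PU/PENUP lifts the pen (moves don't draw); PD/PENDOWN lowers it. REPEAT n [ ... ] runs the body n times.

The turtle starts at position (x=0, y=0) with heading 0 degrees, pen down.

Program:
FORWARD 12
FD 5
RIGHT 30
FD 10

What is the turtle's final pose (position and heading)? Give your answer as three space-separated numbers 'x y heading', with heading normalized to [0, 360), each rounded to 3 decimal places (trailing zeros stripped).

Executing turtle program step by step:
Start: pos=(0,0), heading=0, pen down
FD 12: (0,0) -> (12,0) [heading=0, draw]
FD 5: (12,0) -> (17,0) [heading=0, draw]
RT 30: heading 0 -> 330
FD 10: (17,0) -> (25.66,-5) [heading=330, draw]
Final: pos=(25.66,-5), heading=330, 3 segment(s) drawn

Answer: 25.66 -5 330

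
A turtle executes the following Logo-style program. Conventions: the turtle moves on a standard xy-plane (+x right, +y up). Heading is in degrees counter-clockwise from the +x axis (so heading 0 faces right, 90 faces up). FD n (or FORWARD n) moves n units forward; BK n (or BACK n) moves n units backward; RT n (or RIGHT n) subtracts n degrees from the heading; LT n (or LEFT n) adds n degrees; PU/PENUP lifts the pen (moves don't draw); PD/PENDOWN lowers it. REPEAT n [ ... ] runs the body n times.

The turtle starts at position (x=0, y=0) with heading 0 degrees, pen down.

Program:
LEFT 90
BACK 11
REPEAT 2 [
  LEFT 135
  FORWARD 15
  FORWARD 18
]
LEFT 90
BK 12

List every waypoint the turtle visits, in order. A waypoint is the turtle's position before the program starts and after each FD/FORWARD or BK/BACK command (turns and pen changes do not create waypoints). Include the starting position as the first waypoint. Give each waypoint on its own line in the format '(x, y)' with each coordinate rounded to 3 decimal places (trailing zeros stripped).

Answer: (0, 0)
(0, -11)
(-10.607, -21.607)
(-23.335, -34.335)
(-8.335, -34.335)
(9.665, -34.335)
(9.665, -46.335)

Derivation:
Executing turtle program step by step:
Start: pos=(0,0), heading=0, pen down
LT 90: heading 0 -> 90
BK 11: (0,0) -> (0,-11) [heading=90, draw]
REPEAT 2 [
  -- iteration 1/2 --
  LT 135: heading 90 -> 225
  FD 15: (0,-11) -> (-10.607,-21.607) [heading=225, draw]
  FD 18: (-10.607,-21.607) -> (-23.335,-34.335) [heading=225, draw]
  -- iteration 2/2 --
  LT 135: heading 225 -> 0
  FD 15: (-23.335,-34.335) -> (-8.335,-34.335) [heading=0, draw]
  FD 18: (-8.335,-34.335) -> (9.665,-34.335) [heading=0, draw]
]
LT 90: heading 0 -> 90
BK 12: (9.665,-34.335) -> (9.665,-46.335) [heading=90, draw]
Final: pos=(9.665,-46.335), heading=90, 6 segment(s) drawn
Waypoints (7 total):
(0, 0)
(0, -11)
(-10.607, -21.607)
(-23.335, -34.335)
(-8.335, -34.335)
(9.665, -34.335)
(9.665, -46.335)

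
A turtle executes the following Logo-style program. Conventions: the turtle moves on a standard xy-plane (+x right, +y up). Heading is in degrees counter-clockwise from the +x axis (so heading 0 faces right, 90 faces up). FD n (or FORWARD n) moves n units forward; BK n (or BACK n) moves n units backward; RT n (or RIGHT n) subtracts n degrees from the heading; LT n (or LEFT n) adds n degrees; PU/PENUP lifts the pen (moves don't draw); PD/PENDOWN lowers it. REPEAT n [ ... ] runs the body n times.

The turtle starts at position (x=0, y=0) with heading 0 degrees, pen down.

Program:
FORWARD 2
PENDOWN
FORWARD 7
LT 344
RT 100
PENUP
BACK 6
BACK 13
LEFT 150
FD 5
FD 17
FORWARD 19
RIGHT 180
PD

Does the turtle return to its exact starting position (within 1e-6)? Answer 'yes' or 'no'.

Answer: no

Derivation:
Executing turtle program step by step:
Start: pos=(0,0), heading=0, pen down
FD 2: (0,0) -> (2,0) [heading=0, draw]
PD: pen down
FD 7: (2,0) -> (9,0) [heading=0, draw]
LT 344: heading 0 -> 344
RT 100: heading 344 -> 244
PU: pen up
BK 6: (9,0) -> (11.63,5.393) [heading=244, move]
BK 13: (11.63,5.393) -> (17.329,17.077) [heading=244, move]
LT 150: heading 244 -> 34
FD 5: (17.329,17.077) -> (21.474,19.873) [heading=34, move]
FD 17: (21.474,19.873) -> (35.568,29.379) [heading=34, move]
FD 19: (35.568,29.379) -> (51.32,40.004) [heading=34, move]
RT 180: heading 34 -> 214
PD: pen down
Final: pos=(51.32,40.004), heading=214, 2 segment(s) drawn

Start position: (0, 0)
Final position: (51.32, 40.004)
Distance = 65.069; >= 1e-6 -> NOT closed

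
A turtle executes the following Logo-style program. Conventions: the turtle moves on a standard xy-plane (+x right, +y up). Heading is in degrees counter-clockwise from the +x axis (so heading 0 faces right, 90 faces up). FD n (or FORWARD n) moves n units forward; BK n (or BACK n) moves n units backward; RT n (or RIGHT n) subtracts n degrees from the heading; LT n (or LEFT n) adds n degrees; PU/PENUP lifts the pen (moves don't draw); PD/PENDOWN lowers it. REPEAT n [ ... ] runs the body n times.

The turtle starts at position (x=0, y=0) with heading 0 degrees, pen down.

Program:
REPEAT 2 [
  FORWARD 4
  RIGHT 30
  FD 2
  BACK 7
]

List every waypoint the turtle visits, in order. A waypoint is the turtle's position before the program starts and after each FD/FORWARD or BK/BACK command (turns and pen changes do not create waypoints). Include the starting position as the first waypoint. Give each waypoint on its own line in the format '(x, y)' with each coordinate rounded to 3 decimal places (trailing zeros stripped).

Executing turtle program step by step:
Start: pos=(0,0), heading=0, pen down
REPEAT 2 [
  -- iteration 1/2 --
  FD 4: (0,0) -> (4,0) [heading=0, draw]
  RT 30: heading 0 -> 330
  FD 2: (4,0) -> (5.732,-1) [heading=330, draw]
  BK 7: (5.732,-1) -> (-0.33,2.5) [heading=330, draw]
  -- iteration 2/2 --
  FD 4: (-0.33,2.5) -> (3.134,0.5) [heading=330, draw]
  RT 30: heading 330 -> 300
  FD 2: (3.134,0.5) -> (4.134,-1.232) [heading=300, draw]
  BK 7: (4.134,-1.232) -> (0.634,4.83) [heading=300, draw]
]
Final: pos=(0.634,4.83), heading=300, 6 segment(s) drawn
Waypoints (7 total):
(0, 0)
(4, 0)
(5.732, -1)
(-0.33, 2.5)
(3.134, 0.5)
(4.134, -1.232)
(0.634, 4.83)

Answer: (0, 0)
(4, 0)
(5.732, -1)
(-0.33, 2.5)
(3.134, 0.5)
(4.134, -1.232)
(0.634, 4.83)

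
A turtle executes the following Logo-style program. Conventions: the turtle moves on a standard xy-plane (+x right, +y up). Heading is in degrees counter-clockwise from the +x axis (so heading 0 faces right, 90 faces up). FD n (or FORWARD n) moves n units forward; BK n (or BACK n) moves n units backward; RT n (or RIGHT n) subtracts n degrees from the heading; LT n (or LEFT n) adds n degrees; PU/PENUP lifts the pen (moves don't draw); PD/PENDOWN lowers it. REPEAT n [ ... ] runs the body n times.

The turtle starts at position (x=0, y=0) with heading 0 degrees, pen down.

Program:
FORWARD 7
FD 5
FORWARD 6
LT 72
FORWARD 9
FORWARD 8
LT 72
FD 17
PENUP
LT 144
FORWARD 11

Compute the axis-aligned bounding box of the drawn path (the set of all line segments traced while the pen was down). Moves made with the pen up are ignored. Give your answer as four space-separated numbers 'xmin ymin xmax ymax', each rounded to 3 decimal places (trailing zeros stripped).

Answer: 0 0 23.253 26.16

Derivation:
Executing turtle program step by step:
Start: pos=(0,0), heading=0, pen down
FD 7: (0,0) -> (7,0) [heading=0, draw]
FD 5: (7,0) -> (12,0) [heading=0, draw]
FD 6: (12,0) -> (18,0) [heading=0, draw]
LT 72: heading 0 -> 72
FD 9: (18,0) -> (20.781,8.56) [heading=72, draw]
FD 8: (20.781,8.56) -> (23.253,16.168) [heading=72, draw]
LT 72: heading 72 -> 144
FD 17: (23.253,16.168) -> (9.5,26.16) [heading=144, draw]
PU: pen up
LT 144: heading 144 -> 288
FD 11: (9.5,26.16) -> (12.899,15.699) [heading=288, move]
Final: pos=(12.899,15.699), heading=288, 6 segment(s) drawn

Segment endpoints: x in {0, 7, 9.5, 12, 18, 20.781, 23.253}, y in {0, 8.56, 16.168, 26.16}
xmin=0, ymin=0, xmax=23.253, ymax=26.16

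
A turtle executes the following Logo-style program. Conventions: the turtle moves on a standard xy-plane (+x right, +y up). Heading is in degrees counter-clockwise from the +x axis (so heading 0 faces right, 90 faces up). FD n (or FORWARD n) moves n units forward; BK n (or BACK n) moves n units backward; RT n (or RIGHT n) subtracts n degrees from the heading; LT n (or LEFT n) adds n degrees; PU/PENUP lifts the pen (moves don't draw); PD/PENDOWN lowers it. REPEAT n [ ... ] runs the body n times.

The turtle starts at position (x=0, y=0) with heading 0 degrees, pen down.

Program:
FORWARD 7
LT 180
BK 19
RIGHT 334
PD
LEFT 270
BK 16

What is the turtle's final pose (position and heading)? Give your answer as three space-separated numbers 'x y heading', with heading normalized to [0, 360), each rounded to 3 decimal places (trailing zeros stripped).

Answer: 33.014 -14.381 116

Derivation:
Executing turtle program step by step:
Start: pos=(0,0), heading=0, pen down
FD 7: (0,0) -> (7,0) [heading=0, draw]
LT 180: heading 0 -> 180
BK 19: (7,0) -> (26,0) [heading=180, draw]
RT 334: heading 180 -> 206
PD: pen down
LT 270: heading 206 -> 116
BK 16: (26,0) -> (33.014,-14.381) [heading=116, draw]
Final: pos=(33.014,-14.381), heading=116, 3 segment(s) drawn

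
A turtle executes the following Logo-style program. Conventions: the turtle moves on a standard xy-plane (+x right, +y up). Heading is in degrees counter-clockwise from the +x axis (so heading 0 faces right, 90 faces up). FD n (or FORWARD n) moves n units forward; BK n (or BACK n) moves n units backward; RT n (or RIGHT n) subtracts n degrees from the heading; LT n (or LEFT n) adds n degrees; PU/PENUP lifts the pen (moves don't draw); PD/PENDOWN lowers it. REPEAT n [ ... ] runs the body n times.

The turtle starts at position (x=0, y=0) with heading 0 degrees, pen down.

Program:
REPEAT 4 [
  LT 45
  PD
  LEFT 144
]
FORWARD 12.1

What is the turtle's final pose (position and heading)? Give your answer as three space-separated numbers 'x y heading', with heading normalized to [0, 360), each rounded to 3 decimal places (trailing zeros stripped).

Executing turtle program step by step:
Start: pos=(0,0), heading=0, pen down
REPEAT 4 [
  -- iteration 1/4 --
  LT 45: heading 0 -> 45
  PD: pen down
  LT 144: heading 45 -> 189
  -- iteration 2/4 --
  LT 45: heading 189 -> 234
  PD: pen down
  LT 144: heading 234 -> 18
  -- iteration 3/4 --
  LT 45: heading 18 -> 63
  PD: pen down
  LT 144: heading 63 -> 207
  -- iteration 4/4 --
  LT 45: heading 207 -> 252
  PD: pen down
  LT 144: heading 252 -> 36
]
FD 12.1: (0,0) -> (9.789,7.112) [heading=36, draw]
Final: pos=(9.789,7.112), heading=36, 1 segment(s) drawn

Answer: 9.789 7.112 36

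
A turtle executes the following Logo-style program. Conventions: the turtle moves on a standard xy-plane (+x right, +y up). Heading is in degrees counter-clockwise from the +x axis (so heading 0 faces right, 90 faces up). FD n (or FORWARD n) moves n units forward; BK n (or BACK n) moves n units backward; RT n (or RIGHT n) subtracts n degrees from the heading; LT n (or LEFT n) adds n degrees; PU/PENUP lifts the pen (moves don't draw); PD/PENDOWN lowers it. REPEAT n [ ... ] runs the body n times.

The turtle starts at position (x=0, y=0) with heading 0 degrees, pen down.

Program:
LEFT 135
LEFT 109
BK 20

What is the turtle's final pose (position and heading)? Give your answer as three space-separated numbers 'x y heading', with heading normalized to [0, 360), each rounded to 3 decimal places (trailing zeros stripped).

Answer: 8.767 17.976 244

Derivation:
Executing turtle program step by step:
Start: pos=(0,0), heading=0, pen down
LT 135: heading 0 -> 135
LT 109: heading 135 -> 244
BK 20: (0,0) -> (8.767,17.976) [heading=244, draw]
Final: pos=(8.767,17.976), heading=244, 1 segment(s) drawn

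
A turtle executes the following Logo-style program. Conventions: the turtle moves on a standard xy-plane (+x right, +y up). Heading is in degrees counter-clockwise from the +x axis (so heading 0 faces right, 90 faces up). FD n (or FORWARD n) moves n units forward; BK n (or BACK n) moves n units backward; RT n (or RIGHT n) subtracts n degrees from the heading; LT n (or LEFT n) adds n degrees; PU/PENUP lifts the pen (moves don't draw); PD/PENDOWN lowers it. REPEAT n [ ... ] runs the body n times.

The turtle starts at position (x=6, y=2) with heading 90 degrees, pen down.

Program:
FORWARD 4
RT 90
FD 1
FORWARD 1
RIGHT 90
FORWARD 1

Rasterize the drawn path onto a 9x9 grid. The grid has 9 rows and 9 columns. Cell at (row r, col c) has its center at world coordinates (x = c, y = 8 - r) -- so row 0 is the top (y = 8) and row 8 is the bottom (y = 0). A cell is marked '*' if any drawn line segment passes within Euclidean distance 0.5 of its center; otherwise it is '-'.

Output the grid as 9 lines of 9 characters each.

Answer: ---------
---------
------***
------*-*
------*--
------*--
------*--
---------
---------

Derivation:
Segment 0: (6,2) -> (6,6)
Segment 1: (6,6) -> (7,6)
Segment 2: (7,6) -> (8,6)
Segment 3: (8,6) -> (8,5)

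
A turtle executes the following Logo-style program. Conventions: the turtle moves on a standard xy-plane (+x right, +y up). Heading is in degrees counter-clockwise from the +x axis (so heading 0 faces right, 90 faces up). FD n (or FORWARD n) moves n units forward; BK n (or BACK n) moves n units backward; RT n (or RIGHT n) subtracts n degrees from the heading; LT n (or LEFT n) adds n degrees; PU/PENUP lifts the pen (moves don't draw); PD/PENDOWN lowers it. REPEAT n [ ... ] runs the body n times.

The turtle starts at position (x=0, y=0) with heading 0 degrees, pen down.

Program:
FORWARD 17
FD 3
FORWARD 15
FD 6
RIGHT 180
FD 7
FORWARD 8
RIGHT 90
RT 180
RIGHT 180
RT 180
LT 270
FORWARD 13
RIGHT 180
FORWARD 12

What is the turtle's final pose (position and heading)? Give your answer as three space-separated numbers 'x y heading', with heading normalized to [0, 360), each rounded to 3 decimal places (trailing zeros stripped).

Answer: 25 0 0

Derivation:
Executing turtle program step by step:
Start: pos=(0,0), heading=0, pen down
FD 17: (0,0) -> (17,0) [heading=0, draw]
FD 3: (17,0) -> (20,0) [heading=0, draw]
FD 15: (20,0) -> (35,0) [heading=0, draw]
FD 6: (35,0) -> (41,0) [heading=0, draw]
RT 180: heading 0 -> 180
FD 7: (41,0) -> (34,0) [heading=180, draw]
FD 8: (34,0) -> (26,0) [heading=180, draw]
RT 90: heading 180 -> 90
RT 180: heading 90 -> 270
RT 180: heading 270 -> 90
RT 180: heading 90 -> 270
LT 270: heading 270 -> 180
FD 13: (26,0) -> (13,0) [heading=180, draw]
RT 180: heading 180 -> 0
FD 12: (13,0) -> (25,0) [heading=0, draw]
Final: pos=(25,0), heading=0, 8 segment(s) drawn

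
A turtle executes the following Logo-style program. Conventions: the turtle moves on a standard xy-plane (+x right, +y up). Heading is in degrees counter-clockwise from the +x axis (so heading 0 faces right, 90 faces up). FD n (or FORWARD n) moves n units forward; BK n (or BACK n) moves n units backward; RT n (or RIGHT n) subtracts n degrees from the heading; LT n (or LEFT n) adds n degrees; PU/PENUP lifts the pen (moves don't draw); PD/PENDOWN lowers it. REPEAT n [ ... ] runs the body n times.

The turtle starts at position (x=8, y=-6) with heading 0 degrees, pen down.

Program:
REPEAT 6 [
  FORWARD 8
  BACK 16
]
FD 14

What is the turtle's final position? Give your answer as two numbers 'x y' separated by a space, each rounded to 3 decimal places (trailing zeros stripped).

Executing turtle program step by step:
Start: pos=(8,-6), heading=0, pen down
REPEAT 6 [
  -- iteration 1/6 --
  FD 8: (8,-6) -> (16,-6) [heading=0, draw]
  BK 16: (16,-6) -> (0,-6) [heading=0, draw]
  -- iteration 2/6 --
  FD 8: (0,-6) -> (8,-6) [heading=0, draw]
  BK 16: (8,-6) -> (-8,-6) [heading=0, draw]
  -- iteration 3/6 --
  FD 8: (-8,-6) -> (0,-6) [heading=0, draw]
  BK 16: (0,-6) -> (-16,-6) [heading=0, draw]
  -- iteration 4/6 --
  FD 8: (-16,-6) -> (-8,-6) [heading=0, draw]
  BK 16: (-8,-6) -> (-24,-6) [heading=0, draw]
  -- iteration 5/6 --
  FD 8: (-24,-6) -> (-16,-6) [heading=0, draw]
  BK 16: (-16,-6) -> (-32,-6) [heading=0, draw]
  -- iteration 6/6 --
  FD 8: (-32,-6) -> (-24,-6) [heading=0, draw]
  BK 16: (-24,-6) -> (-40,-6) [heading=0, draw]
]
FD 14: (-40,-6) -> (-26,-6) [heading=0, draw]
Final: pos=(-26,-6), heading=0, 13 segment(s) drawn

Answer: -26 -6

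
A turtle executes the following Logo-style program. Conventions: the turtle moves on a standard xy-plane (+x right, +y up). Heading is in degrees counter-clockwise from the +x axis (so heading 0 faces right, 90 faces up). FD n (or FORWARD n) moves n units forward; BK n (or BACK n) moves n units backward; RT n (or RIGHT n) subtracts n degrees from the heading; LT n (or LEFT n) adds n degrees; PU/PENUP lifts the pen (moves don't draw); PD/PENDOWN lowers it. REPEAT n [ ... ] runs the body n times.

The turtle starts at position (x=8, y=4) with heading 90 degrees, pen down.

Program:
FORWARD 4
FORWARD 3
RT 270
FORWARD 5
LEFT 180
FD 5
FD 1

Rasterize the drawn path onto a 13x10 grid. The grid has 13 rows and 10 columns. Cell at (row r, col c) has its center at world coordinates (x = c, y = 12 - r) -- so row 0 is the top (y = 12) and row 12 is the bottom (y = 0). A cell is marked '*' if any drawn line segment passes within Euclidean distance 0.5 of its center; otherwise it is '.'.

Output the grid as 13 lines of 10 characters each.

Answer: ..........
...*******
........*.
........*.
........*.
........*.
........*.
........*.
........*.
..........
..........
..........
..........

Derivation:
Segment 0: (8,4) -> (8,8)
Segment 1: (8,8) -> (8,11)
Segment 2: (8,11) -> (3,11)
Segment 3: (3,11) -> (8,11)
Segment 4: (8,11) -> (9,11)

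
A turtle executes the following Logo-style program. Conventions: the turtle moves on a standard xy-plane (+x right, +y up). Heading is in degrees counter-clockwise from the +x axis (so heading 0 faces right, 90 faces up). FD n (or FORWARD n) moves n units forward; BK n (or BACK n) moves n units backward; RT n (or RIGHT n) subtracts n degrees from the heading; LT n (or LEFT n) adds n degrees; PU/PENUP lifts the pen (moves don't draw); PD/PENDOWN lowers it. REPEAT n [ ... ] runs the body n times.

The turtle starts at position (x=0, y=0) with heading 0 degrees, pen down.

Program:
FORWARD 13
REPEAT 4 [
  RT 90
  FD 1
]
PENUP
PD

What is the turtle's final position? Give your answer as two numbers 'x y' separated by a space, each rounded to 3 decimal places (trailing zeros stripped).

Executing turtle program step by step:
Start: pos=(0,0), heading=0, pen down
FD 13: (0,0) -> (13,0) [heading=0, draw]
REPEAT 4 [
  -- iteration 1/4 --
  RT 90: heading 0 -> 270
  FD 1: (13,0) -> (13,-1) [heading=270, draw]
  -- iteration 2/4 --
  RT 90: heading 270 -> 180
  FD 1: (13,-1) -> (12,-1) [heading=180, draw]
  -- iteration 3/4 --
  RT 90: heading 180 -> 90
  FD 1: (12,-1) -> (12,0) [heading=90, draw]
  -- iteration 4/4 --
  RT 90: heading 90 -> 0
  FD 1: (12,0) -> (13,0) [heading=0, draw]
]
PU: pen up
PD: pen down
Final: pos=(13,0), heading=0, 5 segment(s) drawn

Answer: 13 0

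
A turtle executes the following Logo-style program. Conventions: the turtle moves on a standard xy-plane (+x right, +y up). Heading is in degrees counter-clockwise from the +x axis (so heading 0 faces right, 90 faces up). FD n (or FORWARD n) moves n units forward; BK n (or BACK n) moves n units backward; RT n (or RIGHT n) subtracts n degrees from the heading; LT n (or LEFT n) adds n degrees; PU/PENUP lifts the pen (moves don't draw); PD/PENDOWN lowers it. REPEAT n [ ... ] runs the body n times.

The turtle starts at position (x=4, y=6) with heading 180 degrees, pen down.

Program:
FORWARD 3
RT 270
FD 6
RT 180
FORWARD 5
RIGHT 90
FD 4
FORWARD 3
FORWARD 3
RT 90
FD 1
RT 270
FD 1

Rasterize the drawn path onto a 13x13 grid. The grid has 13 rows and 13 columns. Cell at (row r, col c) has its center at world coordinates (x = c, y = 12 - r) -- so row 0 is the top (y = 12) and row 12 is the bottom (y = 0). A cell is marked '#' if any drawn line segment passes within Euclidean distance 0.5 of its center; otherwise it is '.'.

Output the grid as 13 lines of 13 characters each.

Segment 0: (4,6) -> (1,6)
Segment 1: (1,6) -> (1,0)
Segment 2: (1,0) -> (1,5)
Segment 3: (1,5) -> (5,5)
Segment 4: (5,5) -> (8,5)
Segment 5: (8,5) -> (11,5)
Segment 6: (11,5) -> (11,4)
Segment 7: (11,4) -> (12,4)

Answer: .............
.............
.............
.............
.............
.............
.####........
.###########.
.#.........##
.#...........
.#...........
.#...........
.#...........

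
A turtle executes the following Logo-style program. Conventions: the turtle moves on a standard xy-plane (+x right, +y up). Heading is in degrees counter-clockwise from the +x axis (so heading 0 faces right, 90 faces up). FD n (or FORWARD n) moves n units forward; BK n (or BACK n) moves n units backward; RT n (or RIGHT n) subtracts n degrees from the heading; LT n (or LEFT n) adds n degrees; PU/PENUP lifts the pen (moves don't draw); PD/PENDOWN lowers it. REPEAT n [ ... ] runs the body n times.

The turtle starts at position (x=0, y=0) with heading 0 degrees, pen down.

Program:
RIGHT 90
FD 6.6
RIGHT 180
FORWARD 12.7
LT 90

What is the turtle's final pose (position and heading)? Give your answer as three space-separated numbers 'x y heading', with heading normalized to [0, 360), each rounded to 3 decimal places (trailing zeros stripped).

Answer: 0 6.1 180

Derivation:
Executing turtle program step by step:
Start: pos=(0,0), heading=0, pen down
RT 90: heading 0 -> 270
FD 6.6: (0,0) -> (0,-6.6) [heading=270, draw]
RT 180: heading 270 -> 90
FD 12.7: (0,-6.6) -> (0,6.1) [heading=90, draw]
LT 90: heading 90 -> 180
Final: pos=(0,6.1), heading=180, 2 segment(s) drawn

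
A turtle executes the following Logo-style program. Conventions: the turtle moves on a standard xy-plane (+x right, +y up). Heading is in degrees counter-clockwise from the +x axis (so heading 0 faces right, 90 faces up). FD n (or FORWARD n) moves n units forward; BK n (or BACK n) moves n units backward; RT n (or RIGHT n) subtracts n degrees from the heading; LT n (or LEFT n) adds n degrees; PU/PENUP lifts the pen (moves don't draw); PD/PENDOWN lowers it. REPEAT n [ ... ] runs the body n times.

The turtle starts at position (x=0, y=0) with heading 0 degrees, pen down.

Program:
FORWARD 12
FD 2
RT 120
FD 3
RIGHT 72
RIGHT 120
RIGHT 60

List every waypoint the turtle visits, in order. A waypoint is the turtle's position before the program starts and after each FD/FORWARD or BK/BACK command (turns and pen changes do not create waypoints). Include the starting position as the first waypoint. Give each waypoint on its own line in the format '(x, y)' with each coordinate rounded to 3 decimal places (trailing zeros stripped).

Answer: (0, 0)
(12, 0)
(14, 0)
(12.5, -2.598)

Derivation:
Executing turtle program step by step:
Start: pos=(0,0), heading=0, pen down
FD 12: (0,0) -> (12,0) [heading=0, draw]
FD 2: (12,0) -> (14,0) [heading=0, draw]
RT 120: heading 0 -> 240
FD 3: (14,0) -> (12.5,-2.598) [heading=240, draw]
RT 72: heading 240 -> 168
RT 120: heading 168 -> 48
RT 60: heading 48 -> 348
Final: pos=(12.5,-2.598), heading=348, 3 segment(s) drawn
Waypoints (4 total):
(0, 0)
(12, 0)
(14, 0)
(12.5, -2.598)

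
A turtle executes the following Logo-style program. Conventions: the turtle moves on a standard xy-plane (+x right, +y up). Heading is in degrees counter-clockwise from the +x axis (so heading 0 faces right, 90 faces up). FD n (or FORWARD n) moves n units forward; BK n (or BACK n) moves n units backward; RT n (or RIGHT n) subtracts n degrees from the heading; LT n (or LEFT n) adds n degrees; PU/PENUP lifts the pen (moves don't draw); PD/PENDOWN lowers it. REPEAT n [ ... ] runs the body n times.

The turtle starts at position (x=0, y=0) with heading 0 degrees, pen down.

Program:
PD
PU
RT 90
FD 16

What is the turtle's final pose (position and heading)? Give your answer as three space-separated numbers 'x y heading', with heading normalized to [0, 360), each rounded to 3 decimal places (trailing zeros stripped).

Executing turtle program step by step:
Start: pos=(0,0), heading=0, pen down
PD: pen down
PU: pen up
RT 90: heading 0 -> 270
FD 16: (0,0) -> (0,-16) [heading=270, move]
Final: pos=(0,-16), heading=270, 0 segment(s) drawn

Answer: 0 -16 270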